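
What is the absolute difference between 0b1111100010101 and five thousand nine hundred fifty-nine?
Convert 0b1111100010101 (binary) → 4096 + 2048 + 1024 + 512 + 256 + 16 + 4 + 1 = 7957 (decimal)
Convert five thousand nine hundred fifty-nine (English words) → 5×1000 + 9×100 + 59 = 5959 (decimal)
Compute |7957 - 5959| = 1998
1998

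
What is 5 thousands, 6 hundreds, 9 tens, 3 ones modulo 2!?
Convert 5 thousands, 6 hundreds, 9 tens, 3 ones (place-value notation) → 5×1000 + 6×100 + 9×10 + 3 = 5693 (decimal)
Convert 2! (factorial) → 2 (decimal)
Compute 5693 mod 2 = 1
1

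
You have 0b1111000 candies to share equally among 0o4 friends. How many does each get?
Convert 0b1111000 (binary) → 64 + 32 + 16 + 8 = 120 (decimal)
Convert 0o4 (octal) → 4 (decimal)
Compute 120 ÷ 4 = 30
30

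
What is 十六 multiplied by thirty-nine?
Convert 十六 (Chinese numeral) → 1×10 + 6 = 16 (decimal)
Convert thirty-nine (English words) → 39 (decimal)
Compute 16 × 39 = 624
624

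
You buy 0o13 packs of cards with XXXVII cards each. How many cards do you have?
Convert XXXVII (Roman numeral) → 10 + 10 + 10 + 5 + 1 + 1 = 37 (decimal)
Convert 0o13 (octal) → 1×8 + 3 = 11 (decimal)
Compute 37 × 11 = 407
407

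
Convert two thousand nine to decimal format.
Convert two thousand nine (English words) → 2×1000 + 9 = 2009 (decimal)
2009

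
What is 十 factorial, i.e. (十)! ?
Convert 十 (Chinese numeral) → 1×10 = 10 (decimal)
Compute 10! = 3628800
3628800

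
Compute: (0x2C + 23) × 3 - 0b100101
Convert 0x2C (hexadecimal) → 2×16 + 12 = 44 (decimal)
Convert 0b100101 (binary) → 32 + 4 + 1 = 37 (decimal)
Expression in decimal: (44 + 23) × 3 - 37
Parentheses first: 44 + 23 = 67
Multiply: 67 × 3 = 201
Subtract: 201 - 37 = 164
164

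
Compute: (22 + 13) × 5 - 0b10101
Convert 0b10101 (binary) → 16 + 4 + 1 = 21 (decimal)
Expression in decimal: (22 + 13) × 5 - 21
Parentheses first: 22 + 13 = 35
Multiply: 35 × 5 = 175
Subtract: 175 - 21 = 154
154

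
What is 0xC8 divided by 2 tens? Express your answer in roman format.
Convert 0xC8 (hexadecimal) → 12×16 + 8 = 200 (decimal)
Convert 2 tens (place-value notation) → 2×10 = 20 (decimal)
Compute 200 ÷ 20 = 10
Convert 10 (decimal) → X (Roman numeral)
X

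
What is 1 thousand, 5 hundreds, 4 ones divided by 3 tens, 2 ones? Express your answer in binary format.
Convert 1 thousand, 5 hundreds, 4 ones (place-value notation) → 1×1000 + 5×100 + 4 = 1504 (decimal)
Convert 3 tens, 2 ones (place-value notation) → 3×10 + 2 = 32 (decimal)
Compute 1504 ÷ 32 = 47
Convert 47 (decimal) → 47 = 32 + 8 + 4 + 2 + 1 → 0b101111 (binary)
0b101111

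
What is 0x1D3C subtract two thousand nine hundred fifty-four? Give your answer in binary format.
Convert 0x1D3C (hexadecimal) → 1×4096 + 13×256 + 3×16 + 12 = 7484 (decimal)
Convert two thousand nine hundred fifty-four (English words) → 2×1000 + 9×100 + 54 = 2954 (decimal)
Compute 7484 - 2954 = 4530
Convert 4530 (decimal) → 4530 = 4096 + 256 + 128 + 32 + 16 + 2 → 0b1000110110010 (binary)
0b1000110110010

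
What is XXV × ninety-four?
Convert XXV (Roman numeral) → 10 + 10 + 5 = 25 (decimal)
Convert ninety-four (English words) → 94 (decimal)
Compute 25 × 94 = 2350
2350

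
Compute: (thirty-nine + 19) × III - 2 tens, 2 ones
Convert thirty-nine (English words) → 39 (decimal)
Convert III (Roman numeral) → 1 + 1 + 1 = 3 (decimal)
Convert 2 tens, 2 ones (place-value notation) → 2×10 + 2 = 22 (decimal)
Expression in decimal: (39 + 19) × 3 - 22
Parentheses first: 39 + 19 = 58
Multiply: 58 × 3 = 174
Subtract: 174 - 22 = 152
152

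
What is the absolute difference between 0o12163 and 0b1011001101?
Convert 0o12163 (octal) → 1×4096 + 2×512 + 1×64 + 6×8 + 3 = 5235 (decimal)
Convert 0b1011001101 (binary) → 512 + 128 + 64 + 8 + 4 + 1 = 717 (decimal)
Compute |5235 - 717| = 4518
4518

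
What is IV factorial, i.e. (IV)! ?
Convert IV (Roman numeral) → 4 (decimal)
Compute 4! = 24
24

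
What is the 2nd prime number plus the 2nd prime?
The 2nd prime number = 3
Convert the 2nd prime (prime index) → 3 (decimal)
Compute 3 + 3 = 6
6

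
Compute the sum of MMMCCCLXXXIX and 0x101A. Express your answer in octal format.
Convert MMMCCCLXXXIX (Roman numeral) → 1000 + 1000 + 1000 + 100 + 100 + 100 + 50 + 10 + 10 + 10 + 9 = 3389 (decimal)
Convert 0x101A (hexadecimal) → 1×4096 + 1×16 + 10 = 4122 (decimal)
Compute 3389 + 4122 = 7511
Convert 7511 (decimal) → 7511 = 1×4096 + 6×512 + 5×64 + 2×8 + 7 → 0o16527 (octal)
0o16527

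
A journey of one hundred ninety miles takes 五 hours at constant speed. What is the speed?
Convert one hundred ninety (English words) → 1×100 + 90 = 190 (decimal)
Convert 五 (Chinese numeral) → 5 (decimal)
Compute 190 ÷ 5 = 38
38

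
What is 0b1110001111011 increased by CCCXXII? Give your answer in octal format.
Convert 0b1110001111011 (binary) → 4096 + 2048 + 1024 + 64 + 32 + 16 + 8 + 2 + 1 = 7291 (decimal)
Convert CCCXXII (Roman numeral) → 100 + 100 + 100 + 10 + 10 + 1 + 1 = 322 (decimal)
Compute 7291 + 322 = 7613
Convert 7613 (decimal) → 7613 = 1×4096 + 6×512 + 6×64 + 7×8 + 5 → 0o16675 (octal)
0o16675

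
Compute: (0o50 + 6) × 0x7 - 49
Convert 0o50 (octal) → 5×8 = 40 (decimal)
Convert 0x7 (hexadecimal) → 7 (decimal)
Expression in decimal: (40 + 6) × 7 - 49
Parentheses first: 40 + 6 = 46
Multiply: 46 × 7 = 322
Subtract: 322 - 49 = 273
273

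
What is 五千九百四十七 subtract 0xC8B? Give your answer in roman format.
Convert 五千九百四十七 (Chinese numeral) → 5×1000 + 9×100 + 4×10 + 7 = 5947 (decimal)
Convert 0xC8B (hexadecimal) → 12×256 + 8×16 + 11 = 3211 (decimal)
Compute 5947 - 3211 = 2736
Convert 2736 (decimal) → 2736 = 1000 + 1000 + 500 + 100 + 100 + 10 + 10 + 10 + 5 + 1 → MMDCCXXXVI (Roman numeral)
MMDCCXXXVI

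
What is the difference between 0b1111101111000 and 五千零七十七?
Convert 0b1111101111000 (binary) → 4096 + 2048 + 1024 + 512 + 256 + 64 + 32 + 16 + 8 = 8056 (decimal)
Convert 五千零七十七 (Chinese numeral) → 5×1000 + 7×10 + 7 = 5077 (decimal)
Difference: |8056 - 5077| = 2979
2979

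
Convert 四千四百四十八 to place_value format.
Convert 四千四百四十八 (Chinese numeral) → 4×1000 + 4×100 + 4×10 + 8 = 4448 (decimal)
Convert 4448 (decimal) → 4448 = 4×1000 + 4×100 + 4×10 + 8 → 4 thousands, 4 hundreds, 4 tens, 8 ones (place-value notation)
4 thousands, 4 hundreds, 4 tens, 8 ones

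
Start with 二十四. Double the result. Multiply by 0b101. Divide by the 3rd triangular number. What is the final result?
Convert 二十四 (Chinese numeral) → 2×10 + 4 = 24 (decimal)
Start: 24
24 × 2 = 48
Convert 0b101 (binary) → 4 + 1 = 5 (decimal)
48 × 5 = 240
Convert the 3rd triangular number (triangular index) → 3×4/2 = 6 (decimal)
240 ÷ 6 = 40
40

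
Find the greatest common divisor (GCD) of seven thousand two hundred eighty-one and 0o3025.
Convert seven thousand two hundred eighty-one (English words) → 7×1000 + 2×100 + 81 = 7281 (decimal)
Convert 0o3025 (octal) → 3×512 + 2×8 + 5 = 1557 (decimal)
Compute gcd(7281, 1557) = 9
9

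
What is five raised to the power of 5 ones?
Convert five (English words) → 5 (decimal)
Convert 5 ones (place-value notation) → 5 (decimal)
Compute 5 ^ 5 = 3125
3125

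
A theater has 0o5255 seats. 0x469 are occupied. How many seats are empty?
Convert 0o5255 (octal) → 5×512 + 2×64 + 5×8 + 5 = 2733 (decimal)
Convert 0x469 (hexadecimal) → 4×256 + 6×16 + 9 = 1129 (decimal)
Compute 2733 - 1129 = 1604
1604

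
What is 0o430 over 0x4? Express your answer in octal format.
Convert 0o430 (octal) → 4×64 + 3×8 = 280 (decimal)
Convert 0x4 (hexadecimal) → 4 (decimal)
Compute 280 ÷ 4 = 70
Convert 70 (decimal) → 70 = 1×64 + 6 → 0o106 (octal)
0o106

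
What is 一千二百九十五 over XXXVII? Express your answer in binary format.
Convert 一千二百九十五 (Chinese numeral) → 1×1000 + 2×100 + 9×10 + 5 = 1295 (decimal)
Convert XXXVII (Roman numeral) → 10 + 10 + 10 + 5 + 1 + 1 = 37 (decimal)
Compute 1295 ÷ 37 = 35
Convert 35 (decimal) → 35 = 32 + 2 + 1 → 0b100011 (binary)
0b100011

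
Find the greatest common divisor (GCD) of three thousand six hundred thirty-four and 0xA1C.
Convert three thousand six hundred thirty-four (English words) → 3×1000 + 6×100 + 34 = 3634 (decimal)
Convert 0xA1C (hexadecimal) → 10×256 + 1×16 + 12 = 2588 (decimal)
Compute gcd(3634, 2588) = 2
2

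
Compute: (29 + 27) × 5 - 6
Parentheses first: 29 + 27 = 56
Multiply: 56 × 5 = 280
Subtract: 280 - 6 = 274
274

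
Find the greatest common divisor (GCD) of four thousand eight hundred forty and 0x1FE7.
Convert four thousand eight hundred forty (English words) → 4×1000 + 8×100 + 40 = 4840 (decimal)
Convert 0x1FE7 (hexadecimal) → 1×4096 + 15×256 + 14×16 + 7 = 8167 (decimal)
Compute gcd(4840, 8167) = 1
1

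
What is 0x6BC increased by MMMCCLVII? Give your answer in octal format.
Convert 0x6BC (hexadecimal) → 6×256 + 11×16 + 12 = 1724 (decimal)
Convert MMMCCLVII (Roman numeral) → 1000 + 1000 + 1000 + 100 + 100 + 50 + 5 + 1 + 1 = 3257 (decimal)
Compute 1724 + 3257 = 4981
Convert 4981 (decimal) → 4981 = 1×4096 + 1×512 + 5×64 + 6×8 + 5 → 0o11565 (octal)
0o11565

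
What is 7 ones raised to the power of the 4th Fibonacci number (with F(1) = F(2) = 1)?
Convert 7 ones (place-value notation) → 7 (decimal)
Convert the 4th Fibonacci number (with F(1) = F(2) = 1) (Fibonacci index) → 1, 1, 2, 3 → 3 (decimal)
Compute 7 ^ 3 = 343
343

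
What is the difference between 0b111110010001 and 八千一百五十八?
Convert 0b111110010001 (binary) → 2048 + 1024 + 512 + 256 + 128 + 16 + 1 = 3985 (decimal)
Convert 八千一百五十八 (Chinese numeral) → 8×1000 + 1×100 + 5×10 + 8 = 8158 (decimal)
Difference: |3985 - 8158| = 4173
4173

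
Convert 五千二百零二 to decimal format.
Convert 五千二百零二 (Chinese numeral) → 5×1000 + 2×100 + 2 = 5202 (decimal)
5202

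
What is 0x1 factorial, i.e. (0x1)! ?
Convert 0x1 (hexadecimal) → 1 (decimal)
Compute 1! = 1
1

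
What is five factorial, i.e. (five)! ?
Convert five (English words) → 5 (decimal)
Compute 5! = 120
120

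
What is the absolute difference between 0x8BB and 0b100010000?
Convert 0x8BB (hexadecimal) → 8×256 + 11×16 + 11 = 2235 (decimal)
Convert 0b100010000 (binary) → 256 + 16 = 272 (decimal)
Compute |2235 - 272| = 1963
1963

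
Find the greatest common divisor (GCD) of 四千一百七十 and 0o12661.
Convert 四千一百七十 (Chinese numeral) → 4×1000 + 1×100 + 7×10 = 4170 (decimal)
Convert 0o12661 (octal) → 1×4096 + 2×512 + 6×64 + 6×8 + 1 = 5553 (decimal)
Compute gcd(4170, 5553) = 3
3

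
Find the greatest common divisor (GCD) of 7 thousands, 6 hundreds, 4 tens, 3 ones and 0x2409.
Convert 7 thousands, 6 hundreds, 4 tens, 3 ones (place-value notation) → 7×1000 + 6×100 + 4×10 + 3 = 7643 (decimal)
Convert 0x2409 (hexadecimal) → 2×4096 + 4×256 + 9 = 9225 (decimal)
Compute gcd(7643, 9225) = 1
1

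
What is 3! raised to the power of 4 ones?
Convert 3! (factorial) → 6 (decimal)
Convert 4 ones (place-value notation) → 4 (decimal)
Compute 6 ^ 4 = 1296
1296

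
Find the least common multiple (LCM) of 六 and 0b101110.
Convert 六 (Chinese numeral) → 6 (decimal)
Convert 0b101110 (binary) → 32 + 8 + 4 + 2 = 46 (decimal)
Compute lcm(6, 46) = 138
138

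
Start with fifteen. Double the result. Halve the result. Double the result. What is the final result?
Convert fifteen (English words) → 15 (decimal)
Start: 15
15 × 2 = 30
30 ÷ 2 = 15
15 × 2 = 30
30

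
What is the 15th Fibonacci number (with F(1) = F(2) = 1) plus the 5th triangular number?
The 15th Fibonacci number (with F(1) = F(2) = 1): 1, 1, 2, 3, 5, 8, 13, 21, 34, 55, 89, 144, 233, 377, 610 → 610
Convert the 5th triangular number (triangular index) → 5×6/2 = 15 (decimal)
Compute 610 + 15 = 625
625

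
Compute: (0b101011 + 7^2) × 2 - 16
Convert 0b101011 (binary) → 32 + 8 + 2 + 1 = 43 (decimal)
Convert 7^2 (power) → 49 (decimal)
Expression in decimal: (43 + 49) × 2 - 16
Parentheses first: 43 + 49 = 92
Multiply: 92 × 2 = 184
Subtract: 184 - 16 = 168
168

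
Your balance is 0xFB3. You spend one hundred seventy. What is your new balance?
Convert 0xFB3 (hexadecimal) → 15×256 + 11×16 + 3 = 4019 (decimal)
Convert one hundred seventy (English words) → 1×100 + 70 = 170 (decimal)
Compute 4019 - 170 = 3849
3849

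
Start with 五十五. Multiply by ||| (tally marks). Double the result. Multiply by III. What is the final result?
Convert 五十五 (Chinese numeral) → 5×10 + 5 = 55 (decimal)
Start: 55
Convert ||| (tally marks) → 3 (decimal)
55 × 3 = 165
165 × 2 = 330
Convert III (Roman numeral) → 1 + 1 + 1 = 3 (decimal)
330 × 3 = 990
990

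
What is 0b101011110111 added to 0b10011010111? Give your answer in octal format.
Convert 0b101011110111 (binary) → 2048 + 512 + 128 + 64 + 32 + 16 + 4 + 2 + 1 = 2807 (decimal)
Convert 0b10011010111 (binary) → 1024 + 128 + 64 + 16 + 4 + 2 + 1 = 1239 (decimal)
Compute 2807 + 1239 = 4046
Convert 4046 (decimal) → 4046 = 7×512 + 7×64 + 1×8 + 6 → 0o7716 (octal)
0o7716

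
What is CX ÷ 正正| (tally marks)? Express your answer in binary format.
Convert CX (Roman numeral) → 100 + 10 = 110 (decimal)
Convert 正正| (tally marks) → 5 + 5 + 1 = 11 (decimal)
Compute 110 ÷ 11 = 10
Convert 10 (decimal) → 10 = 8 + 2 → 0b1010 (binary)
0b1010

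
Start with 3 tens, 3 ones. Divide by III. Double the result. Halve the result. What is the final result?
Convert 3 tens, 3 ones (place-value notation) → 3×10 + 3 = 33 (decimal)
Start: 33
Convert III (Roman numeral) → 1 + 1 + 1 = 3 (decimal)
33 ÷ 3 = 11
11 × 2 = 22
22 ÷ 2 = 11
11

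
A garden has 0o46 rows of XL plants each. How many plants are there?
Convert XL (Roman numeral) → 40 (decimal)
Convert 0o46 (octal) → 4×8 + 6 = 38 (decimal)
Compute 40 × 38 = 1520
1520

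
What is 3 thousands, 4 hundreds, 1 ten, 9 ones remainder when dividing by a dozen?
Convert 3 thousands, 4 hundreds, 1 ten, 9 ones (place-value notation) → 3×1000 + 4×100 + 1×10 + 9 = 3419 (decimal)
Convert a dozen (colloquial) → 12 (decimal)
Compute 3419 mod 12 = 11
11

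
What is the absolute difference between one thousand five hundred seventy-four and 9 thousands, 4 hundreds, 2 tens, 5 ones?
Convert one thousand five hundred seventy-four (English words) → 1×1000 + 5×100 + 74 = 1574 (decimal)
Convert 9 thousands, 4 hundreds, 2 tens, 5 ones (place-value notation) → 9×1000 + 4×100 + 2×10 + 5 = 9425 (decimal)
Compute |1574 - 9425| = 7851
7851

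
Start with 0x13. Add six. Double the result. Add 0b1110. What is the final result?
Convert 0x13 (hexadecimal) → 1×16 + 3 = 19 (decimal)
Start: 19
Convert six (English words) → 6 (decimal)
19 + 6 = 25
25 × 2 = 50
Convert 0b1110 (binary) → 8 + 4 + 2 = 14 (decimal)
50 + 14 = 64
64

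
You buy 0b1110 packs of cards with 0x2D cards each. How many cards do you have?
Convert 0x2D (hexadecimal) → 2×16 + 13 = 45 (decimal)
Convert 0b1110 (binary) → 8 + 4 + 2 = 14 (decimal)
Compute 45 × 14 = 630
630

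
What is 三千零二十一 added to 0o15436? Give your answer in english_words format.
Convert 三千零二十一 (Chinese numeral) → 3×1000 + 2×10 + 1 = 3021 (decimal)
Convert 0o15436 (octal) → 1×4096 + 5×512 + 4×64 + 3×8 + 6 = 6942 (decimal)
Compute 3021 + 6942 = 9963
Convert 9963 (decimal) → 9963 = 9×1000 + 9×100 + 63 → nine thousand nine hundred sixty-three (English words)
nine thousand nine hundred sixty-three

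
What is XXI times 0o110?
Convert XXI (Roman numeral) → 10 + 10 + 1 = 21 (decimal)
Convert 0o110 (octal) → 1×64 + 1×8 = 72 (decimal)
Compute 21 × 72 = 1512
1512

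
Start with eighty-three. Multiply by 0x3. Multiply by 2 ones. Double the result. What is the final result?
Convert eighty-three (English words) → 83 (decimal)
Start: 83
Convert 0x3 (hexadecimal) → 3 (decimal)
83 × 3 = 249
Convert 2 ones (place-value notation) → 2 (decimal)
249 × 2 = 498
498 × 2 = 996
996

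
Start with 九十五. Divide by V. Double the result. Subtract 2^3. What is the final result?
Convert 九十五 (Chinese numeral) → 9×10 + 5 = 95 (decimal)
Start: 95
Convert V (Roman numeral) → 5 (decimal)
95 ÷ 5 = 19
19 × 2 = 38
Convert 2^3 (power) → 8 (decimal)
38 - 8 = 30
30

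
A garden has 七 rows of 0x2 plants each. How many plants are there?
Convert 0x2 (hexadecimal) → 2 (decimal)
Convert 七 (Chinese numeral) → 7 (decimal)
Compute 2 × 7 = 14
14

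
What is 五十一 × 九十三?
Convert 五十一 (Chinese numeral) → 5×10 + 1 = 51 (decimal)
Convert 九十三 (Chinese numeral) → 9×10 + 3 = 93 (decimal)
Compute 51 × 93 = 4743
4743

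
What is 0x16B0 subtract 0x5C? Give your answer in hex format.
Convert 0x16B0 (hexadecimal) → 1×4096 + 6×256 + 11×16 = 5808 (decimal)
Convert 0x5C (hexadecimal) → 5×16 + 12 = 92 (decimal)
Compute 5808 - 92 = 5716
Convert 5716 (decimal) → 5716 = 1×4096 + 6×256 + 5×16 + 4 → 0x1654 (hexadecimal)
0x1654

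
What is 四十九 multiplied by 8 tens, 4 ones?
Convert 四十九 (Chinese numeral) → 4×10 + 9 = 49 (decimal)
Convert 8 tens, 4 ones (place-value notation) → 8×10 + 4 = 84 (decimal)
Compute 49 × 84 = 4116
4116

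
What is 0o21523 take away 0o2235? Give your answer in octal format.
Convert 0o21523 (octal) → 2×4096 + 1×512 + 5×64 + 2×8 + 3 = 9043 (decimal)
Convert 0o2235 (octal) → 2×512 + 2×64 + 3×8 + 5 = 1181 (decimal)
Compute 9043 - 1181 = 7862
Convert 7862 (decimal) → 7862 = 1×4096 + 7×512 + 2×64 + 6×8 + 6 → 0o17266 (octal)
0o17266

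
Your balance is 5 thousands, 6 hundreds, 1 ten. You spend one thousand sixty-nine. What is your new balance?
Convert 5 thousands, 6 hundreds, 1 ten (place-value notation) → 5×1000 + 6×100 + 1×10 = 5610 (decimal)
Convert one thousand sixty-nine (English words) → 1×1000 + 69 = 1069 (decimal)
Compute 5610 - 1069 = 4541
4541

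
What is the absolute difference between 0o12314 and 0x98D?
Convert 0o12314 (octal) → 1×4096 + 2×512 + 3×64 + 1×8 + 4 = 5324 (decimal)
Convert 0x98D (hexadecimal) → 9×256 + 8×16 + 13 = 2445 (decimal)
Compute |5324 - 2445| = 2879
2879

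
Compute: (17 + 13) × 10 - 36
Parentheses first: 17 + 13 = 30
Multiply: 30 × 10 = 300
Subtract: 300 - 36 = 264
264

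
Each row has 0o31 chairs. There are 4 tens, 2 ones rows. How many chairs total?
Convert 0o31 (octal) → 3×8 + 1 = 25 (decimal)
Convert 4 tens, 2 ones (place-value notation) → 4×10 + 2 = 42 (decimal)
Compute 25 × 42 = 1050
1050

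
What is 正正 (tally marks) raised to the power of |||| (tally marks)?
Convert 正正 (tally marks) → 5 + 5 = 10 (decimal)
Convert |||| (tally marks) → 4 (decimal)
Compute 10 ^ 4 = 10000
10000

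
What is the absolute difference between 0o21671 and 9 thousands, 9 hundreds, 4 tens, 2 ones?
Convert 0o21671 (octal) → 2×4096 + 1×512 + 6×64 + 7×8 + 1 = 9145 (decimal)
Convert 9 thousands, 9 hundreds, 4 tens, 2 ones (place-value notation) → 9×1000 + 9×100 + 4×10 + 2 = 9942 (decimal)
Compute |9145 - 9942| = 797
797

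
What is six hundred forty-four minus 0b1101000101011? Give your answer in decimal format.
Convert six hundred forty-four (English words) → 6×100 + 44 = 644 (decimal)
Convert 0b1101000101011 (binary) → 4096 + 2048 + 512 + 32 + 8 + 2 + 1 = 6699 (decimal)
Compute 644 - 6699 = -6055
-6055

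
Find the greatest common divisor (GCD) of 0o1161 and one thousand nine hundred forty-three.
Convert 0o1161 (octal) → 1×512 + 1×64 + 6×8 + 1 = 625 (decimal)
Convert one thousand nine hundred forty-three (English words) → 1×1000 + 9×100 + 43 = 1943 (decimal)
Compute gcd(625, 1943) = 1
1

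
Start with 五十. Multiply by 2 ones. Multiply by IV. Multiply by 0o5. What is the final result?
Convert 五十 (Chinese numeral) → 5×10 = 50 (decimal)
Start: 50
Convert 2 ones (place-value notation) → 2 (decimal)
50 × 2 = 100
Convert IV (Roman numeral) → 4 (decimal)
100 × 4 = 400
Convert 0o5 (octal) → 5 (decimal)
400 × 5 = 2000
2000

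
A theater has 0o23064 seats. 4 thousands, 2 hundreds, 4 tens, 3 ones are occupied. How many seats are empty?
Convert 0o23064 (octal) → 2×4096 + 3×512 + 6×8 + 4 = 9780 (decimal)
Convert 4 thousands, 2 hundreds, 4 tens, 3 ones (place-value notation) → 4×1000 + 2×100 + 4×10 + 3 = 4243 (decimal)
Compute 9780 - 4243 = 5537
5537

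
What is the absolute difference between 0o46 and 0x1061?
Convert 0o46 (octal) → 4×8 + 6 = 38 (decimal)
Convert 0x1061 (hexadecimal) → 1×4096 + 6×16 + 1 = 4193 (decimal)
Compute |38 - 4193| = 4155
4155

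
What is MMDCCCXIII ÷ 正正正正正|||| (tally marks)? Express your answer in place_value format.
Convert MMDCCCXIII (Roman numeral) → 1000 + 1000 + 500 + 100 + 100 + 100 + 10 + 1 + 1 + 1 = 2813 (decimal)
Convert 正正正正正|||| (tally marks) → 5 + 5 + 5 + 5 + 5 + 4 = 29 (decimal)
Compute 2813 ÷ 29 = 97
Convert 97 (decimal) → 97 = 9×10 + 7 → 9 tens, 7 ones (place-value notation)
9 tens, 7 ones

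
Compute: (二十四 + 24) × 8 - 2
Convert 二十四 (Chinese numeral) → 2×10 + 4 = 24 (decimal)
Expression in decimal: (24 + 24) × 8 - 2
Parentheses first: 24 + 24 = 48
Multiply: 48 × 8 = 384
Subtract: 384 - 2 = 382
382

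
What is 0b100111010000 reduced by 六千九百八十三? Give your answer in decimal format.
Convert 0b100111010000 (binary) → 2048 + 256 + 128 + 64 + 16 = 2512 (decimal)
Convert 六千九百八十三 (Chinese numeral) → 6×1000 + 9×100 + 8×10 + 3 = 6983 (decimal)
Compute 2512 - 6983 = -4471
-4471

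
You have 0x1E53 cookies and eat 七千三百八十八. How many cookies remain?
Convert 0x1E53 (hexadecimal) → 1×4096 + 14×256 + 5×16 + 3 = 7763 (decimal)
Convert 七千三百八十八 (Chinese numeral) → 7×1000 + 3×100 + 8×10 + 8 = 7388 (decimal)
Compute 7763 - 7388 = 375
375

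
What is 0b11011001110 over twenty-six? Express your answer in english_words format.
Convert 0b11011001110 (binary) → 1024 + 512 + 128 + 64 + 8 + 4 + 2 = 1742 (decimal)
Convert twenty-six (English words) → 26 (decimal)
Compute 1742 ÷ 26 = 67
Convert 67 (decimal) → sixty-seven (English words)
sixty-seven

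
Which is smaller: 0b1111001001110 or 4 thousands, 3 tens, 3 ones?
Convert 0b1111001001110 (binary) → 4096 + 2048 + 1024 + 512 + 64 + 8 + 4 + 2 = 7758 (decimal)
Convert 4 thousands, 3 tens, 3 ones (place-value notation) → 4×1000 + 3×10 + 3 = 4033 (decimal)
Compare 7758 vs 4033: smaller = 4033
4033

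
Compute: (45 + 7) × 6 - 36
Parentheses first: 45 + 7 = 52
Multiply: 52 × 6 = 312
Subtract: 312 - 36 = 276
276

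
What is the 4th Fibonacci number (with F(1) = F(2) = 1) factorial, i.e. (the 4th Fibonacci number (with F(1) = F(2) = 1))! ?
Convert the 4th Fibonacci number (with F(1) = F(2) = 1) (Fibonacci index) → 1, 1, 2, 3 → 3 (decimal)
Compute 3! = 6
6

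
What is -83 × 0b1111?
Convert 0b1111 (binary) → 8 + 4 + 2 + 1 = 15 (decimal)
Compute -83 × 15 = -1245
-1245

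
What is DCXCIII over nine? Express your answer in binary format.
Convert DCXCIII (Roman numeral) → 500 + 100 + 90 + 1 + 1 + 1 = 693 (decimal)
Convert nine (English words) → 9 (decimal)
Compute 693 ÷ 9 = 77
Convert 77 (decimal) → 77 = 64 + 8 + 4 + 1 → 0b1001101 (binary)
0b1001101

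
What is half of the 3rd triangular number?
The 3rd triangular number = 3×4/2 = 6
Compute 6 ÷ 2 = 3
3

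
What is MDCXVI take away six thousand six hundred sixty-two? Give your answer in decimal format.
Convert MDCXVI (Roman numeral) → 1000 + 500 + 100 + 10 + 5 + 1 = 1616 (decimal)
Convert six thousand six hundred sixty-two (English words) → 6×1000 + 6×100 + 62 = 6662 (decimal)
Compute 1616 - 6662 = -5046
-5046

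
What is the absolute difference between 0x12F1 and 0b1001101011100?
Convert 0x12F1 (hexadecimal) → 1×4096 + 2×256 + 15×16 + 1 = 4849 (decimal)
Convert 0b1001101011100 (binary) → 4096 + 512 + 256 + 64 + 16 + 8 + 4 = 4956 (decimal)
Compute |4849 - 4956| = 107
107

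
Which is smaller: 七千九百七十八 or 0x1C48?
Convert 七千九百七十八 (Chinese numeral) → 7×1000 + 9×100 + 7×10 + 8 = 7978 (decimal)
Convert 0x1C48 (hexadecimal) → 1×4096 + 12×256 + 4×16 + 8 = 7240 (decimal)
Compare 7978 vs 7240: smaller = 7240
7240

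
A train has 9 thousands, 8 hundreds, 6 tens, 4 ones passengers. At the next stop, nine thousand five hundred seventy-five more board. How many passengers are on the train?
Convert 9 thousands, 8 hundreds, 6 tens, 4 ones (place-value notation) → 9×1000 + 8×100 + 6×10 + 4 = 9864 (decimal)
Convert nine thousand five hundred seventy-five (English words) → 9×1000 + 5×100 + 75 = 9575 (decimal)
Compute 9864 + 9575 = 19439
19439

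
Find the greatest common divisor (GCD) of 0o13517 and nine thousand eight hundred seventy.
Convert 0o13517 (octal) → 1×4096 + 3×512 + 5×64 + 1×8 + 7 = 5967 (decimal)
Convert nine thousand eight hundred seventy (English words) → 9×1000 + 8×100 + 70 = 9870 (decimal)
Compute gcd(5967, 9870) = 3
3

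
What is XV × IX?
Convert XV (Roman numeral) → 10 + 5 = 15 (decimal)
Convert IX (Roman numeral) → 9 (decimal)
Compute 15 × 9 = 135
135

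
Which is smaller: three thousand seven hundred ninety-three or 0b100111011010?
Convert three thousand seven hundred ninety-three (English words) → 3×1000 + 7×100 + 93 = 3793 (decimal)
Convert 0b100111011010 (binary) → 2048 + 256 + 128 + 64 + 16 + 8 + 2 = 2522 (decimal)
Compare 3793 vs 2522: smaller = 2522
2522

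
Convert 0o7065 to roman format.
Convert 0o7065 (octal) → 7×512 + 6×8 + 5 = 3637 (decimal)
Convert 3637 (decimal) → 3637 = 1000 + 1000 + 1000 + 500 + 100 + 10 + 10 + 10 + 5 + 1 + 1 → MMMDCXXXVII (Roman numeral)
MMMDCXXXVII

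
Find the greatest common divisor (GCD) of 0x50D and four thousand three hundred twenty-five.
Convert 0x50D (hexadecimal) → 5×256 + 13 = 1293 (decimal)
Convert four thousand three hundred twenty-five (English words) → 4×1000 + 3×100 + 25 = 4325 (decimal)
Compute gcd(1293, 4325) = 1
1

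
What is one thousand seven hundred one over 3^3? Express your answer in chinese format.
Convert one thousand seven hundred one (English words) → 1×1000 + 7×100 + 1 = 1701 (decimal)
Convert 3^3 (power) → 27 (decimal)
Compute 1701 ÷ 27 = 63
Convert 63 (decimal) → 63 = 6×10 + 3 → 六十三 (Chinese numeral)
六十三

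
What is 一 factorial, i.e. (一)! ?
Convert 一 (Chinese numeral) → 1 (decimal)
Compute 1! = 1
1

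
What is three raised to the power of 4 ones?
Convert three (English words) → 3 (decimal)
Convert 4 ones (place-value notation) → 4 (decimal)
Compute 3 ^ 4 = 81
81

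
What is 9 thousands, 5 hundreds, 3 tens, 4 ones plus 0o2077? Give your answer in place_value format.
Convert 9 thousands, 5 hundreds, 3 tens, 4 ones (place-value notation) → 9×1000 + 5×100 + 3×10 + 4 = 9534 (decimal)
Convert 0o2077 (octal) → 2×512 + 7×8 + 7 = 1087 (decimal)
Compute 9534 + 1087 = 10621
Convert 10621 (decimal) → 10621 = 10×1000 + 6×100 + 2×10 + 1 → 10 thousands, 6 hundreds, 2 tens, 1 one (place-value notation)
10 thousands, 6 hundreds, 2 tens, 1 one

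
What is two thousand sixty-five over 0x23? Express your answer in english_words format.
Convert two thousand sixty-five (English words) → 2×1000 + 65 = 2065 (decimal)
Convert 0x23 (hexadecimal) → 2×16 + 3 = 35 (decimal)
Compute 2065 ÷ 35 = 59
Convert 59 (decimal) → fifty-nine (English words)
fifty-nine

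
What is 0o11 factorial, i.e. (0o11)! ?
Convert 0o11 (octal) → 1×8 + 1 = 9 (decimal)
Compute 9! = 362880
362880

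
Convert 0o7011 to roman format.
Convert 0o7011 (octal) → 7×512 + 1×8 + 1 = 3593 (decimal)
Convert 3593 (decimal) → 3593 = 1000 + 1000 + 1000 + 500 + 90 + 1 + 1 + 1 → MMMDXCIII (Roman numeral)
MMMDXCIII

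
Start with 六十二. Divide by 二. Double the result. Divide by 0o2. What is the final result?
Convert 六十二 (Chinese numeral) → 6×10 + 2 = 62 (decimal)
Start: 62
Convert 二 (Chinese numeral) → 2 (decimal)
62 ÷ 2 = 31
31 × 2 = 62
Convert 0o2 (octal) → 2 (decimal)
62 ÷ 2 = 31
31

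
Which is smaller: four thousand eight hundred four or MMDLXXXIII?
Convert four thousand eight hundred four (English words) → 4×1000 + 8×100 + 4 = 4804 (decimal)
Convert MMDLXXXIII (Roman numeral) → 1000 + 1000 + 500 + 50 + 10 + 10 + 10 + 1 + 1 + 1 = 2583 (decimal)
Compare 4804 vs 2583: smaller = 2583
2583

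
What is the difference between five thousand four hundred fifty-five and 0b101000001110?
Convert five thousand four hundred fifty-five (English words) → 5×1000 + 4×100 + 55 = 5455 (decimal)
Convert 0b101000001110 (binary) → 2048 + 512 + 8 + 4 + 2 = 2574 (decimal)
Difference: |5455 - 2574| = 2881
2881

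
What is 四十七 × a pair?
Convert 四十七 (Chinese numeral) → 4×10 + 7 = 47 (decimal)
Convert a pair (colloquial) → 2 (decimal)
Compute 47 × 2 = 94
94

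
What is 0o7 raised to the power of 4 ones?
Convert 0o7 (octal) → 7 (decimal)
Convert 4 ones (place-value notation) → 4 (decimal)
Compute 7 ^ 4 = 2401
2401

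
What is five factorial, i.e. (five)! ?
Convert five (English words) → 5 (decimal)
Compute 5! = 120
120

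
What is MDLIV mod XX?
Convert MDLIV (Roman numeral) → 1000 + 500 + 50 + 4 = 1554 (decimal)
Convert XX (Roman numeral) → 10 + 10 = 20 (decimal)
Compute 1554 mod 20 = 14
14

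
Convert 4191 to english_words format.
Convert 4191 (decimal) → 4191 = 4×1000 + 1×100 + 91 → four thousand one hundred ninety-one (English words)
four thousand one hundred ninety-one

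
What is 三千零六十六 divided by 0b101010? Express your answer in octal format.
Convert 三千零六十六 (Chinese numeral) → 3×1000 + 6×10 + 6 = 3066 (decimal)
Convert 0b101010 (binary) → 32 + 8 + 2 = 42 (decimal)
Compute 3066 ÷ 42 = 73
Convert 73 (decimal) → 73 = 1×64 + 1×8 + 1 → 0o111 (octal)
0o111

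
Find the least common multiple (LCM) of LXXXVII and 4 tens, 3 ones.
Convert LXXXVII (Roman numeral) → 50 + 10 + 10 + 10 + 5 + 1 + 1 = 87 (decimal)
Convert 4 tens, 3 ones (place-value notation) → 4×10 + 3 = 43 (decimal)
Compute lcm(87, 43) = 3741
3741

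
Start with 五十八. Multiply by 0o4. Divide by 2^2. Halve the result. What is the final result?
Convert 五十八 (Chinese numeral) → 5×10 + 8 = 58 (decimal)
Start: 58
Convert 0o4 (octal) → 4 (decimal)
58 × 4 = 232
Convert 2^2 (power) → 4 (decimal)
232 ÷ 4 = 58
58 ÷ 2 = 29
29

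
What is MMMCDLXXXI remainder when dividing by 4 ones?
Convert MMMCDLXXXI (Roman numeral) → 1000 + 1000 + 1000 + 400 + 50 + 10 + 10 + 10 + 1 = 3481 (decimal)
Convert 4 ones (place-value notation) → 4 (decimal)
Compute 3481 mod 4 = 1
1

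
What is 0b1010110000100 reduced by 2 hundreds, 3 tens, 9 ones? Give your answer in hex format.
Convert 0b1010110000100 (binary) → 4096 + 1024 + 256 + 128 + 4 = 5508 (decimal)
Convert 2 hundreds, 3 tens, 9 ones (place-value notation) → 2×100 + 3×10 + 9 = 239 (decimal)
Compute 5508 - 239 = 5269
Convert 5269 (decimal) → 5269 = 1×4096 + 4×256 + 9×16 + 5 → 0x1495 (hexadecimal)
0x1495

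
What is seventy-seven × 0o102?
Convert seventy-seven (English words) → 77 (decimal)
Convert 0o102 (octal) → 1×64 + 2 = 66 (decimal)
Compute 77 × 66 = 5082
5082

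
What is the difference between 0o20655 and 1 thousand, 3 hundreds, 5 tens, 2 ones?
Convert 0o20655 (octal) → 2×4096 + 6×64 + 5×8 + 5 = 8621 (decimal)
Convert 1 thousand, 3 hundreds, 5 tens, 2 ones (place-value notation) → 1×1000 + 3×100 + 5×10 + 2 = 1352 (decimal)
Difference: |8621 - 1352| = 7269
7269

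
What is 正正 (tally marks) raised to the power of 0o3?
Convert 正正 (tally marks) → 5 + 5 = 10 (decimal)
Convert 0o3 (octal) → 3 (decimal)
Compute 10 ^ 3 = 1000
1000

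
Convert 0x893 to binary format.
Convert 0x893 (hexadecimal) → 8×256 + 9×16 + 3 = 2195 (decimal)
Convert 2195 (decimal) → 2195 = 2048 + 128 + 16 + 2 + 1 → 0b100010010011 (binary)
0b100010010011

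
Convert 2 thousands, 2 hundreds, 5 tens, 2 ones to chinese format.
Convert 2 thousands, 2 hundreds, 5 tens, 2 ones (place-value notation) → 2×1000 + 2×100 + 5×10 + 2 = 2252 (decimal)
Convert 2252 (decimal) → 2252 = 2×1000 + 2×100 + 5×10 + 2 → 二千二百五十二 (Chinese numeral)
二千二百五十二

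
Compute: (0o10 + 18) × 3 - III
Convert 0o10 (octal) → 1×8 = 8 (decimal)
Convert III (Roman numeral) → 1 + 1 + 1 = 3 (decimal)
Expression in decimal: (8 + 18) × 3 - 3
Parentheses first: 8 + 18 = 26
Multiply: 26 × 3 = 78
Subtract: 78 - 3 = 75
75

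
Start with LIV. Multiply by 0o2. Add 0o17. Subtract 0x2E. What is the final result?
Convert LIV (Roman numeral) → 50 + 4 = 54 (decimal)
Start: 54
Convert 0o2 (octal) → 2 (decimal)
54 × 2 = 108
Convert 0o17 (octal) → 1×8 + 7 = 15 (decimal)
108 + 15 = 123
Convert 0x2E (hexadecimal) → 2×16 + 14 = 46 (decimal)
123 - 46 = 77
77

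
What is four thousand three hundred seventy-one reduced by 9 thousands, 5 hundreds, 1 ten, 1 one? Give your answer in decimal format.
Convert four thousand three hundred seventy-one (English words) → 4×1000 + 3×100 + 71 = 4371 (decimal)
Convert 9 thousands, 5 hundreds, 1 ten, 1 one (place-value notation) → 9×1000 + 5×100 + 1×10 + 1 = 9511 (decimal)
Compute 4371 - 9511 = -5140
-5140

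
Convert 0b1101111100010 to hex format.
Convert 0b1101111100010 (binary) → 4096 + 2048 + 512 + 256 + 128 + 64 + 32 + 2 = 7138 (decimal)
Convert 7138 (decimal) → 7138 = 1×4096 + 11×256 + 14×16 + 2 → 0x1BE2 (hexadecimal)
0x1BE2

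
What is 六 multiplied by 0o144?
Convert 六 (Chinese numeral) → 6 (decimal)
Convert 0o144 (octal) → 1×64 + 4×8 + 4 = 100 (decimal)
Compute 6 × 100 = 600
600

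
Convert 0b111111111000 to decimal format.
Convert 0b111111111000 (binary) → 2048 + 1024 + 512 + 256 + 128 + 64 + 32 + 16 + 8 = 4088 (decimal)
4088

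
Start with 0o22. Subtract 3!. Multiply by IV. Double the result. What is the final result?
Convert 0o22 (octal) → 2×8 + 2 = 18 (decimal)
Start: 18
Convert 3! (factorial) → 6 (decimal)
18 - 6 = 12
Convert IV (Roman numeral) → 4 (decimal)
12 × 4 = 48
48 × 2 = 96
96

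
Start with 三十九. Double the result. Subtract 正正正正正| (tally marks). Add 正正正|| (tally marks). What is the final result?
Convert 三十九 (Chinese numeral) → 3×10 + 9 = 39 (decimal)
Start: 39
39 × 2 = 78
Convert 正正正正正| (tally marks) → 5 + 5 + 5 + 5 + 5 + 1 = 26 (decimal)
78 - 26 = 52
Convert 正正正|| (tally marks) → 5 + 5 + 5 + 2 = 17 (decimal)
52 + 17 = 69
69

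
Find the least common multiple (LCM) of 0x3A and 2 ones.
Convert 0x3A (hexadecimal) → 3×16 + 10 = 58 (decimal)
Convert 2 ones (place-value notation) → 2 (decimal)
Compute lcm(58, 2) = 58
58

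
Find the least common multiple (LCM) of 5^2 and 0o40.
Convert 5^2 (power) → 25 (decimal)
Convert 0o40 (octal) → 4×8 = 32 (decimal)
Compute lcm(25, 32) = 800
800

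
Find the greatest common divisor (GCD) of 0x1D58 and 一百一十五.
Convert 0x1D58 (hexadecimal) → 1×4096 + 13×256 + 5×16 + 8 = 7512 (decimal)
Convert 一百一十五 (Chinese numeral) → 1×100 + 1×10 + 5 = 115 (decimal)
Compute gcd(7512, 115) = 1
1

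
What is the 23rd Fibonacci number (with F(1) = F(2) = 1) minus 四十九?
The 23rd Fibonacci number (with F(1) = F(2) = 1) = 28657
Convert 四十九 (Chinese numeral) → 4×10 + 9 = 49 (decimal)
Compute 28657 - 49 = 28608
28608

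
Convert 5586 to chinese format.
Convert 5586 (decimal) → 5586 = 5×1000 + 5×100 + 8×10 + 6 → 五千五百八十六 (Chinese numeral)
五千五百八十六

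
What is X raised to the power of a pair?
Convert X (Roman numeral) → 10 (decimal)
Convert a pair (colloquial) → 2 (decimal)
Compute 10 ^ 2 = 100
100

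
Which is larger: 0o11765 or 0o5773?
Convert 0o11765 (octal) → 1×4096 + 1×512 + 7×64 + 6×8 + 5 = 5109 (decimal)
Convert 0o5773 (octal) → 5×512 + 7×64 + 7×8 + 3 = 3067 (decimal)
Compare 5109 vs 3067: larger = 5109
5109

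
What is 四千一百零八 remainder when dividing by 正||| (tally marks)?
Convert 四千一百零八 (Chinese numeral) → 4×1000 + 1×100 + 8 = 4108 (decimal)
Convert 正||| (tally marks) → 5 + 3 = 8 (decimal)
Compute 4108 mod 8 = 4
4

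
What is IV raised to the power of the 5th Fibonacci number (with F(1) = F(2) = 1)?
Convert IV (Roman numeral) → 4 (decimal)
Convert the 5th Fibonacci number (with F(1) = F(2) = 1) (Fibonacci index) → 1, 1, 2, 3, 5 → 5 (decimal)
Compute 4 ^ 5 = 1024
1024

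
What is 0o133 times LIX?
Convert 0o133 (octal) → 1×64 + 3×8 + 3 = 91 (decimal)
Convert LIX (Roman numeral) → 50 + 9 = 59 (decimal)
Compute 91 × 59 = 5369
5369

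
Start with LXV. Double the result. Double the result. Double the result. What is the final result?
Convert LXV (Roman numeral) → 50 + 10 + 5 = 65 (decimal)
Start: 65
65 × 2 = 130
130 × 2 = 260
260 × 2 = 520
520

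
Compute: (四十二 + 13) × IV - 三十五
Convert 四十二 (Chinese numeral) → 4×10 + 2 = 42 (decimal)
Convert IV (Roman numeral) → 4 (decimal)
Convert 三十五 (Chinese numeral) → 3×10 + 5 = 35 (decimal)
Expression in decimal: (42 + 13) × 4 - 35
Parentheses first: 42 + 13 = 55
Multiply: 55 × 4 = 220
Subtract: 220 - 35 = 185
185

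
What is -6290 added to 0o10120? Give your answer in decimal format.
Convert 0o10120 (octal) → 1×4096 + 1×64 + 2×8 = 4176 (decimal)
Compute -6290 + 4176 = -2114
-2114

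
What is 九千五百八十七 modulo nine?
Convert 九千五百八十七 (Chinese numeral) → 9×1000 + 5×100 + 8×10 + 7 = 9587 (decimal)
Convert nine (English words) → 9 (decimal)
Compute 9587 mod 9 = 2
2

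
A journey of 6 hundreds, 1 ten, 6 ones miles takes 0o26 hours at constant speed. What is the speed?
Convert 6 hundreds, 1 ten, 6 ones (place-value notation) → 6×100 + 1×10 + 6 = 616 (decimal)
Convert 0o26 (octal) → 2×8 + 6 = 22 (decimal)
Compute 616 ÷ 22 = 28
28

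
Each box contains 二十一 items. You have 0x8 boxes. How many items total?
Convert 二十一 (Chinese numeral) → 2×10 + 1 = 21 (decimal)
Convert 0x8 (hexadecimal) → 8 (decimal)
Compute 21 × 8 = 168
168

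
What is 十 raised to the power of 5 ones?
Convert 十 (Chinese numeral) → 1×10 = 10 (decimal)
Convert 5 ones (place-value notation) → 5 (decimal)
Compute 10 ^ 5 = 100000
100000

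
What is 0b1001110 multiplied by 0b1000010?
Convert 0b1001110 (binary) → 64 + 8 + 4 + 2 = 78 (decimal)
Convert 0b1000010 (binary) → 64 + 2 = 66 (decimal)
Compute 78 × 66 = 5148
5148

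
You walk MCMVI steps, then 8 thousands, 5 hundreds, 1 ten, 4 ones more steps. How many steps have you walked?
Convert MCMVI (Roman numeral) → 1000 + 900 + 5 + 1 = 1906 (decimal)
Convert 8 thousands, 5 hundreds, 1 ten, 4 ones (place-value notation) → 8×1000 + 5×100 + 1×10 + 4 = 8514 (decimal)
Compute 1906 + 8514 = 10420
10420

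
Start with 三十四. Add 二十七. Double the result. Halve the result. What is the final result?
Convert 三十四 (Chinese numeral) → 3×10 + 4 = 34 (decimal)
Start: 34
Convert 二十七 (Chinese numeral) → 2×10 + 7 = 27 (decimal)
34 + 27 = 61
61 × 2 = 122
122 ÷ 2 = 61
61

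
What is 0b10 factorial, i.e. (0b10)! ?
Convert 0b10 (binary) → 2 (decimal)
Compute 2! = 2
2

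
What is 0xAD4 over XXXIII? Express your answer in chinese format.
Convert 0xAD4 (hexadecimal) → 10×256 + 13×16 + 4 = 2772 (decimal)
Convert XXXIII (Roman numeral) → 10 + 10 + 10 + 1 + 1 + 1 = 33 (decimal)
Compute 2772 ÷ 33 = 84
Convert 84 (decimal) → 84 = 8×10 + 4 → 八十四 (Chinese numeral)
八十四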